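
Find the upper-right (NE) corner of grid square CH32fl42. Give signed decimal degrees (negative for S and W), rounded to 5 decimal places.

-17.52917, -133.54167

Field C=2, H=7: +2·20° lon, +7·10° lat → SW at lon -140°, lat -20°.
Square 3, 2: +3·2° lon, +2·1° lat → SW at lon -134°, lat -18°.
Subsquare f=5, l=11: +5·0.0833333° lon, +11·0.0416667° lat → SW at lon -133.583°, lat -17.5417°.
Extended square 4, 2: +4·0.00833333° lon, +2·0.00416667° lat → SW at lon -133.55°, lat -17.5333°.
Cell spans 0.00833333° lon × 0.00416667° lat. NE corner is SW corner plus one full cell.
latitude -17.52917, longitude -133.54167.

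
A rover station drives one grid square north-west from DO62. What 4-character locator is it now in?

Longitude square 6; −1 → 5.
Latitude square 2; +1 → 3.

DO53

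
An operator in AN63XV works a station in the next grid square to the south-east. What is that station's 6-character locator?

Longitude subsquare x = 23; +1 → 24, wraps to 0 = a, carry into square.
Longitude square 6; +1 → 7.
Latitude subsquare v = 21; −1 → 20 = u.

AN73au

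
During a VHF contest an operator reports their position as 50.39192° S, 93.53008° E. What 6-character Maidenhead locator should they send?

ND69so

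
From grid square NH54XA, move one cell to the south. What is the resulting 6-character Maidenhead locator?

NH53xx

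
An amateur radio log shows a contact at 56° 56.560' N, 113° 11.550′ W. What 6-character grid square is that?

Shift to the Maidenhead origin (180°W, 90°S): lon 66.8075, lat 146.9427.
Field: 66.8075/20 → 3 → D, 146.9427/10 → 14 → O; chars DO.
Square: 6.8075/2 → 3, 6.9427/1 → 6; chars 36.
Subsquare: 0.8075/0.0833333 → 9 → j, 0.9427/0.0416667 → 22 → w; chars jw.

DO36jw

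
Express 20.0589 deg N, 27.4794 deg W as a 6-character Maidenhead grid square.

HL60gb

Offset from 180°W / 90°S: lon 152.5206°, lat 110.0589°.
Field: 152.5206/20 → 7 → H, 110.0589/10 → 11 → L; chars HL.
Square: 12.5206/2 → 6, 0.0589/1 → 0; chars 60.
Subsquare: 0.5206/0.0833333 → 6 → g, 0.0589/0.0416667 → 1 → b; chars gb.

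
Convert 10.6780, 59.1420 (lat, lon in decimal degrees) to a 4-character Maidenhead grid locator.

Shift to the Maidenhead origin (180°W, 90°S): lon 239.14, lat 100.68.
Field: 239.14/20 → 11 → L, 100.68/10 → 10 → K; chars LK.
Square: 19.14/2 → 9, 0.68/1 → 0; chars 90.

LK90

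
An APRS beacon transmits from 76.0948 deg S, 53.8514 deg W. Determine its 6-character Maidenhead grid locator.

GB33bv

Add 180° to longitude and 90° to latitude: 126.1486, 13.9052.
Field: lon ⌊126.1486/20⌋ = 6 → G; lat ⌊13.9052/10⌋ = 1 → B.
Square: lon ⌊6.1486/2⌋ = 3; lat ⌊3.9052/1⌋ = 3.
Subsquare: lon ⌊0.1486/0.0833333⌋ = 1 → b; lat ⌊0.9052/0.0416667⌋ = 21 → v.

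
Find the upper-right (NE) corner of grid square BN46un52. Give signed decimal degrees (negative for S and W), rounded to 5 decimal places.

46.55417, -150.28333

Field B=1, N=13: +1·20° lon, +13·10° lat → SW at lon -160°, lat 40°.
Square 4, 6: +4·2° lon, +6·1° lat → SW at lon -152°, lat 46°.
Subsquare u=20, n=13: +20·0.0833333° lon, +13·0.0416667° lat → SW at lon -150.333°, lat 46.5417°.
Extended square 5, 2: +5·0.00833333° lon, +2·0.00416667° lat → SW at lon -150.292°, lat 46.55°.
Cell spans 0.00833333° lon × 0.00416667° lat. NE corner is SW corner plus one full cell.
latitude 46.55417, longitude -150.28333.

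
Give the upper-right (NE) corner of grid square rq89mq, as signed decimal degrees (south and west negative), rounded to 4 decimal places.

79.7083, 177.0833

Field R=17, Q=16: +17·20° lon, +16·10° lat → SW at lon 160°, lat 70°.
Square 8, 9: +8·2° lon, +9·1° lat → SW at lon 176°, lat 79°.
Subsquare m=12, q=16: +12·0.0833333° lon, +16·0.0416667° lat → SW at lon 177°, lat 79.6667°.
Cell spans 0.0833333° lon × 0.0416667° lat. NE corner is SW corner plus one full cell.
latitude 79.7083, longitude 177.0833.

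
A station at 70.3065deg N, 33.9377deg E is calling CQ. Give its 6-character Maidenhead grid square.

KQ60xh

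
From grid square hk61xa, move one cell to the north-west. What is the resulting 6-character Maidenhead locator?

HK61wb

Longitude subsquare x = 23; −1 → 22 = w.
Latitude subsquare a = 0; +1 → 1 = b.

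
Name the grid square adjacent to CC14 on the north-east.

Longitude square 1; +1 → 2.
Latitude square 4; +1 → 5.

CC25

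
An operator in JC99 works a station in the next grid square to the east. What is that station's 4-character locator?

Longitude square 9; +1 → 10, wraps to 0, carry into field.
Longitude field J = 9; +1 → 10 = K.
The latitude characters are unchanged.

KC09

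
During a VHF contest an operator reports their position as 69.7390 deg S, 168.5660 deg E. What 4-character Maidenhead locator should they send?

RC40

Shift to the Maidenhead origin (180°W, 90°S): lon 348.57, lat 20.26.
Field (20°×10°, letters A–R): lon ⌊348.57/20⌋ = 17 → R; lat ⌊20.26/10⌋ = 2 → C.
Square (2°×1°, digits 0–9): lon ⌊8.57/2⌋ = 4; lat ⌊0.26/1⌋ = 0.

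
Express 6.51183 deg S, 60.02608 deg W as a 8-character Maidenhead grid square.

Offset from 180°W / 90°S: lon 119.97392°, lat 83.48817°.
Field: 119.97392/20 → 5 → F, 83.48817/10 → 8 → I; chars FI.
Square: 19.97392/2 → 9, 3.48817/1 → 3; chars 93.
Subsquare: 1.97392/0.0833333 → 23 → x, 0.48817/0.0416667 → 11 → l; chars xl.
Extended square: 0.05725/0.00833333 → 6, 0.02984/0.00416667 → 7; chars 67.

FI93xl67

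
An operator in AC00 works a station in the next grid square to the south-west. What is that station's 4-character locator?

Longitude square 0; −1 → -1, wraps to 9, carry into field.
Longitude field A = 0; −1 → -1, wraps to 17 = R, wrapping around the antimeridian.
Latitude square 0; −1 → -1, wraps to 9, carry into field.
Latitude field C = 2; −1 → 1 = B.

RB99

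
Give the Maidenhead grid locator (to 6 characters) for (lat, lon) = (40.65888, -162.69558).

AN80pp

Offset from 180°W / 90°S: lon 17.3044°, lat 130.6589°.
Field: 17.3044/20 → 0 → A, 130.6589/10 → 13 → N; chars AN.
Square: 17.3044/2 → 8, 0.6589/1 → 0; chars 80.
Subsquare: 1.3044/0.0833333 → 15 → p, 0.6589/0.0416667 → 15 → p; chars pp.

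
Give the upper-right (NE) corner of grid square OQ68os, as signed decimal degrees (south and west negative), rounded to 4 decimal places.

78.7917, 113.2500

Field O=14, Q=16: +14·20° lon, +16·10° lat → SW at lon 100°, lat 70°.
Square 6, 8: +6·2° lon, +8·1° lat → SW at lon 112°, lat 78°.
Subsquare o=14, s=18: +14·0.0833333° lon, +18·0.0416667° lat → SW at lon 113.167°, lat 78.75°.
Cell spans 0.0833333° lon × 0.0416667° lat. NE corner is SW corner plus one full cell.
latitude 78.7917, longitude 113.2500.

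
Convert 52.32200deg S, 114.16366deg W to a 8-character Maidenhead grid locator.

DD27wq02

Shift to the Maidenhead origin (180°W, 90°S): lon 65.83634, lat 37.67800.
Field: 65.83634/20 → 3 → D, 37.67800/10 → 3 → D; chars DD.
Square: 5.83634/2 → 2, 7.67800/1 → 7; chars 27.
Subsquare: 1.83634/0.0833333 → 22 → w, 0.67800/0.0416667 → 16 → q; chars wq.
Extended square: 0.00301/0.00833333 → 0, 0.01133/0.00416667 → 2; chars 02.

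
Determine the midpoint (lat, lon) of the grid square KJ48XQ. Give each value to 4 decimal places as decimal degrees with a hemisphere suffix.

8.6875° N, 29.9583° E

Field K=10, J=9: +10·20° lon, +9·10° lat → SW at lon 20°, lat 0°.
Square 4, 8: +4·2° lon, +8·1° lat → SW at lon 28°, lat 8°.
Subsquare x=23, q=16: +23·0.0833333° lon, +16·0.0416667° lat → SW at lon 29.9167°, lat 8.66667°.
Cell spans 0.0833333° lon × 0.0416667° lat. Centre is SW corner plus half of each.
latitude 8.6875° N, longitude 29.9583° E.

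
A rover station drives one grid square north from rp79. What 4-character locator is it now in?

RQ70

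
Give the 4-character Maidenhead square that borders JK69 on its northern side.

JL60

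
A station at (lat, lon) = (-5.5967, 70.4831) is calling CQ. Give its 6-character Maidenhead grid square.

MI54fj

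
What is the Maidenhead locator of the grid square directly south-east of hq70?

HP89

Longitude square 7; +1 → 8.
Latitude square 0; −1 → -1, wraps to 9, carry into field.
Latitude field Q = 16; −1 → 15 = P.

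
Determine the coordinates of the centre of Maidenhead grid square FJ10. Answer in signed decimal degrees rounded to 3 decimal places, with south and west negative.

0.500, -77.000

Field F=5, J=9: +5·20° lon, +9·10° lat → SW at lon -80°, lat 0°.
Square 1, 0: +1·2° lon, +0·1° lat → SW at lon -78°, lat 0°.
Cell spans 2° lon × 1° lat. Centre is SW corner plus half of each.
latitude 0.500, longitude -77.000.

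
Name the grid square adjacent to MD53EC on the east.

MD53fc

Longitude subsquare e = 4; +1 → 5 = f.
The latitude characters are unchanged.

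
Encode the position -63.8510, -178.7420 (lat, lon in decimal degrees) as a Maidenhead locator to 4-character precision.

Add 180° to longitude and 90° to latitude: 1.26, 26.15.
Field: lon ⌊1.26/20⌋ = 0 → A; lat ⌊26.15/10⌋ = 2 → C.
Square: lon ⌊1.26/2⌋ = 0; lat ⌊6.15/1⌋ = 6.

AC06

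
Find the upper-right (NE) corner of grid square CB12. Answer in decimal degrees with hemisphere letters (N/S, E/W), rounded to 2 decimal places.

Field C=2, B=1: +2·20° lon, +1·10° lat → SW at lon -140°, lat -80°.
Square 1, 2: +1·2° lon, +2·1° lat → SW at lon -138°, lat -78°.
Cell spans 2° lon × 1° lat. NE corner is SW corner plus one full cell.
latitude 77.00° S, longitude 136.00° W.

77.00° S, 136.00° W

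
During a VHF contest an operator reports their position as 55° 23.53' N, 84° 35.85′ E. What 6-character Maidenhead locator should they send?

NO25hj

Shift to the Maidenhead origin (180°W, 90°S): lon 264.5975, lat 145.3922.
Field: lon ⌊264.5975/20⌋ = 13 → N; lat ⌊145.3922/10⌋ = 14 → O.
Square: lon ⌊4.5975/2⌋ = 2; lat ⌊5.3922/1⌋ = 5.
Subsquare: lon ⌊0.5975/0.0833333⌋ = 7 → h; lat ⌊0.3922/0.0416667⌋ = 9 → j.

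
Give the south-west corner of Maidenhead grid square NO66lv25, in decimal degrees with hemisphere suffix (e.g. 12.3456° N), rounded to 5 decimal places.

Field N=13, O=14: +13·20° lon, +14·10° lat → SW at lon 80°, lat 50°.
Square 6, 6: +6·2° lon, +6·1° lat → SW at lon 92°, lat 56°.
Subsquare l=11, v=21: +11·0.0833333° lon, +21·0.0416667° lat → SW at lon 92.9167°, lat 56.875°.
Extended square 2, 5: +2·0.00833333° lon, +5·0.00416667° lat → SW at lon 92.9333°, lat 56.8958°.
latitude 56.89583° N, longitude 92.93333° E.

56.89583° N, 92.93333° E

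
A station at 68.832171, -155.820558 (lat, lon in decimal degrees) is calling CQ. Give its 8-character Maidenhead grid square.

BP28ct19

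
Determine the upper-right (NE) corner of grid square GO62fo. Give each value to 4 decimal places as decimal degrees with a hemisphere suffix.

52.6250° N, 47.5000° W

Field G=6, O=14: +6·20° lon, +14·10° lat → SW at lon -60°, lat 50°.
Square 6, 2: +6·2° lon, +2·1° lat → SW at lon -48°, lat 52°.
Subsquare f=5, o=14: +5·0.0833333° lon, +14·0.0416667° lat → SW at lon -47.5833°, lat 52.5833°.
Cell spans 0.0833333° lon × 0.0416667° lat. NE corner is SW corner plus one full cell.
latitude 52.6250° N, longitude 47.5000° W.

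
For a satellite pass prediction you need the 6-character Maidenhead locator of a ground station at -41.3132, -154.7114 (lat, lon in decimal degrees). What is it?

BE28pq

Add 180° to longitude and 90° to latitude: 25.2886, 48.6868.
Field: 25.2886/20 → 1 → B, 48.6868/10 → 4 → E; chars BE.
Square: 5.2886/2 → 2, 8.6868/1 → 8; chars 28.
Subsquare: 1.2886/0.0833333 → 15 → p, 0.6868/0.0416667 → 16 → q; chars pq.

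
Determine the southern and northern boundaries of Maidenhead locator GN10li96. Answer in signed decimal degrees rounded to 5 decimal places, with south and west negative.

40.35833, 40.36250

Field G=6, N=13: +6·20° lon, +13·10° lat → SW at lon -60°, lat 40°.
Square 1, 0: +1·2° lon, +0·1° lat → SW at lon -58°, lat 40°.
Subsquare l=11, i=8: +11·0.0833333° lon, +8·0.0416667° lat → SW at lon -57.0833°, lat 40.3333°.
Extended square 9, 6: +9·0.00833333° lon, +6·0.00416667° lat → SW at lon -57.0083°, lat 40.3583°.
Cell spans 0.00833333° lon × 0.00416667° lat.
south 40.35833, north 40.36250.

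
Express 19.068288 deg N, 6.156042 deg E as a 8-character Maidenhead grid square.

JK39bb86

Offset from 180°W / 90°S: lon 186.15604°, lat 109.06829°.
Field (20°×10°, letters A–R): lon ⌊186.15604/20⌋ = 9 → J; lat ⌊109.06829/10⌋ = 10 → K.
Square (2°×1°, digits 0–9): lon ⌊6.15604/2⌋ = 3; lat ⌊9.06829/1⌋ = 9.
Subsquare (5′×2.5′, letters a–x): lon ⌊0.15604/0.0833333⌋ = 1 → b; lat ⌊0.06829/0.0416667⌋ = 1 → b.
Extended square (30″×15″, digits 0–9): lon ⌊0.07271/0.00833333⌋ = 8; lat ⌊0.02662/0.00416667⌋ = 6.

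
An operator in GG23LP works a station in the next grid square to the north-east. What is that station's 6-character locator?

GG23mq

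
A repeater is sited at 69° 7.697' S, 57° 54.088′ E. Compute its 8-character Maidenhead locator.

LC80wu89

Offset from 180°W / 90°S: lon 237.90147°, lat 20.87172°.
Field (20°×10°, letters A–R): lon ⌊237.90147/20⌋ = 11 → L; lat ⌊20.87172/10⌋ = 2 → C.
Square (2°×1°, digits 0–9): lon ⌊17.90147/2⌋ = 8; lat ⌊0.87172/1⌋ = 0.
Subsquare (5′×2.5′, letters a–x): lon ⌊1.90147/0.0833333⌋ = 22 → w; lat ⌊0.87172/0.0416667⌋ = 20 → u.
Extended square (30″×15″, digits 0–9): lon ⌊0.06813/0.00833333⌋ = 8; lat ⌊0.03838/0.00416667⌋ = 9.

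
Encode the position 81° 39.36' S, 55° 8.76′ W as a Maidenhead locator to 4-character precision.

GA28

Shift to the Maidenhead origin (180°W, 90°S): lon 124.85, lat 8.34.
Field: 124.85/20 → 6 → G, 8.34/10 → 0 → A; chars GA.
Square: 4.85/2 → 2, 8.34/1 → 8; chars 28.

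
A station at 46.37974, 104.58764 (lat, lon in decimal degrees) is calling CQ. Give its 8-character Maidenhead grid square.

Add 180° to longitude and 90° to latitude: 284.58764, 136.37974.
Field: 284.58764/20 → 14 → O, 136.37974/10 → 13 → N; chars ON.
Square: 4.58764/2 → 2, 6.37974/1 → 6; chars 26.
Subsquare: 0.58764/0.0833333 → 7 → h, 0.37974/0.0416667 → 9 → j; chars hj.
Extended square: 0.00431/0.00833333 → 0, 0.00474/0.00416667 → 1; chars 01.

ON26hj01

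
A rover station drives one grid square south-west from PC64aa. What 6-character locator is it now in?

PC53xx

Longitude subsquare a = 0; −1 → -1, wraps to 23 = x, carry into square.
Longitude square 6; −1 → 5.
Latitude subsquare a = 0; −1 → -1, wraps to 23 = x, carry into square.
Latitude square 4; −1 → 3.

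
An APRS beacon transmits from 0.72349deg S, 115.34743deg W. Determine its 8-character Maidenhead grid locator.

Add 180° to longitude and 90° to latitude: 64.65257, 89.27651.
Field: lon ⌊64.65257/20⌋ = 3 → D; lat ⌊89.27651/10⌋ = 8 → I.
Square: lon ⌊4.65257/2⌋ = 2; lat ⌊9.27651/1⌋ = 9.
Subsquare: lon ⌊0.65257/0.0833333⌋ = 7 → h; lat ⌊0.27651/0.0416667⌋ = 6 → g.
Extended square: lon ⌊0.06924/0.00833333⌋ = 8; lat ⌊0.02651/0.00416667⌋ = 6.

DI29hg86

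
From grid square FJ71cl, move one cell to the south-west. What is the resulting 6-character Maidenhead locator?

Longitude subsquare c = 2; −1 → 1 = b.
Latitude subsquare l = 11; −1 → 10 = k.

FJ71bk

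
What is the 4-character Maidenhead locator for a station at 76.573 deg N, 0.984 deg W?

IQ96

Shift to the Maidenhead origin (180°W, 90°S): lon 179.02, lat 166.57.
Field: lon ⌊179.02/20⌋ = 8 → I; lat ⌊166.57/10⌋ = 16 → Q.
Square: lon ⌊19.02/2⌋ = 9; lat ⌊6.57/1⌋ = 6.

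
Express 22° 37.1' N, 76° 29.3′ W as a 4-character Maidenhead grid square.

FL12

Offset from 180°W / 90°S: lon 103.51°, lat 112.62°.
Field: 103.51/20 → 5 → F, 112.62/10 → 11 → L; chars FL.
Square: 3.51/2 → 1, 2.62/1 → 2; chars 12.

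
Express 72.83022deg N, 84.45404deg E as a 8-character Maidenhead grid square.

Offset from 180°W / 90°S: lon 264.45404°, lat 162.83022°.
Field (20°×10°, letters A–R): 264.45404/20 → 13 → N, 162.83022/10 → 16 → Q; chars NQ.
Square (2°×1°, digits 0–9): 4.45404/2 → 2, 2.83022/1 → 2; chars 22.
Subsquare (5′×2.5′, letters a–x): 0.45404/0.0833333 → 5 → f, 0.83022/0.0416667 → 19 → t; chars ft.
Extended square (30″×15″, digits 0–9): 0.03737/0.00833333 → 4, 0.03855/0.00416667 → 9; chars 49.

NQ22ft49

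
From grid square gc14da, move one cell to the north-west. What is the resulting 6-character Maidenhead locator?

Longitude subsquare d = 3; −1 → 2 = c.
Latitude subsquare a = 0; +1 → 1 = b.

GC14cb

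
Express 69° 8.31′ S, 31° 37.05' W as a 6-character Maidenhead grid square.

HC40eu

Add 180° to longitude and 90° to latitude: 148.3825, 20.8615.
Field (20°×10°, letters A–R): lon ⌊148.3825/20⌋ = 7 → H; lat ⌊20.8615/10⌋ = 2 → C.
Square (2°×1°, digits 0–9): lon ⌊8.3825/2⌋ = 4; lat ⌊0.8615/1⌋ = 0.
Subsquare (5′×2.5′, letters a–x): lon ⌊0.3825/0.0833333⌋ = 4 → e; lat ⌊0.8615/0.0416667⌋ = 20 → u.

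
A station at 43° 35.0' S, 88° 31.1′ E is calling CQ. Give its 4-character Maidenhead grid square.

NE46

Offset from 180°W / 90°S: lon 268.52°, lat 46.42°.
Field (20°×10°, letters A–R): lon ⌊268.52/20⌋ = 13 → N; lat ⌊46.42/10⌋ = 4 → E.
Square (2°×1°, digits 0–9): lon ⌊8.52/2⌋ = 4; lat ⌊6.42/1⌋ = 6.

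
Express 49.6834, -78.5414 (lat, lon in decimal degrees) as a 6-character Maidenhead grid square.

FN09rq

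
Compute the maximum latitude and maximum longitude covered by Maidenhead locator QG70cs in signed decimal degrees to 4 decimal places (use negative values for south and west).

-29.2083, 154.2500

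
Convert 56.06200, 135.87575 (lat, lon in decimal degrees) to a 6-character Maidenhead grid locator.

Shift to the Maidenhead origin (180°W, 90°S): lon 315.8758, lat 146.0620.
Field: lon ⌊315.8758/20⌋ = 15 → P; lat ⌊146.0620/10⌋ = 14 → O.
Square: lon ⌊15.8758/2⌋ = 7; lat ⌊6.0620/1⌋ = 6.
Subsquare: lon ⌊1.8758/0.0833333⌋ = 22 → w; lat ⌊0.0620/0.0416667⌋ = 1 → b.

PO76wb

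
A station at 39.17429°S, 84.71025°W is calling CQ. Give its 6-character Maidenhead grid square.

Offset from 180°W / 90°S: lon 95.2897°, lat 50.8257°.
Field: lon ⌊95.2897/20⌋ = 4 → E; lat ⌊50.8257/10⌋ = 5 → F.
Square: lon ⌊15.2897/2⌋ = 7; lat ⌊0.8257/1⌋ = 0.
Subsquare: lon ⌊1.2897/0.0833333⌋ = 15 → p; lat ⌊0.8257/0.0416667⌋ = 19 → t.

EF70pt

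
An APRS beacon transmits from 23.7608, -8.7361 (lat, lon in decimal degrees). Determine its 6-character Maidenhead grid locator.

Shift to the Maidenhead origin (180°W, 90°S): lon 171.2639, lat 113.7608.
Field: 171.2639/20 → 8 → I, 113.7608/10 → 11 → L; chars IL.
Square: 11.2639/2 → 5, 3.7608/1 → 3; chars 53.
Subsquare: 1.2639/0.0833333 → 15 → p, 0.7608/0.0416667 → 18 → s; chars ps.

IL53ps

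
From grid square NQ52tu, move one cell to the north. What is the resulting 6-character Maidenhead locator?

Latitude subsquare u = 20; +1 → 21 = v.
The longitude characters are unchanged.

NQ52tv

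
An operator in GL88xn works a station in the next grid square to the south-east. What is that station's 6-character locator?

GL98am

Longitude subsquare x = 23; +1 → 24, wraps to 0 = a, carry into square.
Longitude square 8; +1 → 9.
Latitude subsquare n = 13; −1 → 12 = m.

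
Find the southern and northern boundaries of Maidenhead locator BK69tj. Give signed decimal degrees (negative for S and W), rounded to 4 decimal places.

19.3750, 19.4167

Field B=1, K=10: +1·20° lon, +10·10° lat → SW at lon -160°, lat 10°.
Square 6, 9: +6·2° lon, +9·1° lat → SW at lon -148°, lat 19°.
Subsquare t=19, j=9: +19·0.0833333° lon, +9·0.0416667° lat → SW at lon -146.417°, lat 19.375°.
Cell spans 0.0833333° lon × 0.0416667° lat.
south 19.3750, north 19.4167.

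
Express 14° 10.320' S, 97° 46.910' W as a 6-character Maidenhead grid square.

EH15ct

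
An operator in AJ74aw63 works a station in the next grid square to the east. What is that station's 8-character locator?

Longitude extended square 6; +1 → 7.
The latitude characters are unchanged.

AJ74aw73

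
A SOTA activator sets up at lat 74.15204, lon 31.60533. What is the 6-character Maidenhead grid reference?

Offset from 180°W / 90°S: lon 211.6053°, lat 164.1520°.
Field: lon ⌊211.6053/20⌋ = 10 → K; lat ⌊164.1520/10⌋ = 16 → Q.
Square: lon ⌊11.6053/2⌋ = 5; lat ⌊4.1520/1⌋ = 4.
Subsquare: lon ⌊1.6053/0.0833333⌋ = 19 → t; lat ⌊0.1520/0.0416667⌋ = 3 → d.

KQ54td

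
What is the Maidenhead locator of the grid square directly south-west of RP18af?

Longitude subsquare a = 0; −1 → -1, wraps to 23 = x, carry into square.
Longitude square 1; −1 → 0.
Latitude subsquare f = 5; −1 → 4 = e.

RP08xe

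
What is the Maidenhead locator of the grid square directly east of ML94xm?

NL04am

Longitude subsquare x = 23; +1 → 24, wraps to 0 = a, carry into square.
Longitude square 9; +1 → 10, wraps to 0, carry into field.
Longitude field M = 12; +1 → 13 = N.
The latitude characters are unchanged.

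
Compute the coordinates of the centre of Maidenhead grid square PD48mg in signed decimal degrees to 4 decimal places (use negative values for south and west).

Field P=15, D=3: +15·20° lon, +3·10° lat → SW at lon 120°, lat -60°.
Square 4, 8: +4·2° lon, +8·1° lat → SW at lon 128°, lat -52°.
Subsquare m=12, g=6: +12·0.0833333° lon, +6·0.0416667° lat → SW at lon 129°, lat -51.75°.
Cell spans 0.0833333° lon × 0.0416667° lat. Centre is SW corner plus half of each.
latitude -51.7292, longitude 129.0417.

-51.7292, 129.0417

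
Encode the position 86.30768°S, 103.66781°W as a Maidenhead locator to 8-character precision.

DA83dq96

Shift to the Maidenhead origin (180°W, 90°S): lon 76.33219, lat 3.69232.
Field: 76.33219/20 → 3 → D, 3.69232/10 → 0 → A; chars DA.
Square: 16.33219/2 → 8, 3.69232/1 → 3; chars 83.
Subsquare: 0.33219/0.0833333 → 3 → d, 0.69232/0.0416667 → 16 → q; chars dq.
Extended square: 0.08219/0.00833333 → 9, 0.02565/0.00416667 → 6; chars 96.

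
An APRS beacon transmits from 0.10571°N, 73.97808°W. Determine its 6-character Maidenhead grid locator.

FJ30ac

Offset from 180°W / 90°S: lon 106.0219°, lat 90.1057°.
Field (20°×10°, letters A–R): 106.0219/20 → 5 → F, 90.1057/10 → 9 → J; chars FJ.
Square (2°×1°, digits 0–9): 6.0219/2 → 3, 0.1057/1 → 0; chars 30.
Subsquare (5′×2.5′, letters a–x): 0.0219/0.0833333 → 0 → a, 0.1057/0.0416667 → 2 → c; chars ac.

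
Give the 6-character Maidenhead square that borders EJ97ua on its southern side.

EJ96ux

Latitude subsquare a = 0; −1 → -1, wraps to 23 = x, carry into square.
Latitude square 7; −1 → 6.
The longitude characters are unchanged.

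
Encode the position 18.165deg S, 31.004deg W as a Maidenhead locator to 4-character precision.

HH41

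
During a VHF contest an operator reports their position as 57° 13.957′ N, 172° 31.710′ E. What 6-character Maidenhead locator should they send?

RO67gf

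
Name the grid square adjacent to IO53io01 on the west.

IO53ho91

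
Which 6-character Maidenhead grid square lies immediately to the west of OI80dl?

Longitude subsquare d = 3; −1 → 2 = c.
The latitude characters are unchanged.

OI80cl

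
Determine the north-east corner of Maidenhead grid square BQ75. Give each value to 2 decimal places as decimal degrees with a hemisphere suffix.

76.00° N, 144.00° W

Field B=1, Q=16: +1·20° lon, +16·10° lat → SW at lon -160°, lat 70°.
Square 7, 5: +7·2° lon, +5·1° lat → SW at lon -146°, lat 75°.
Cell spans 2° lon × 1° lat. NE corner is SW corner plus one full cell.
latitude 76.00° N, longitude 144.00° W.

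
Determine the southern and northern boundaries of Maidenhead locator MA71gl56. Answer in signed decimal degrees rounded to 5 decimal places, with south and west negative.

-88.51667, -88.51250

Field M=12, A=0: +12·20° lon, +0·10° lat → SW at lon 60°, lat -90°.
Square 7, 1: +7·2° lon, +1·1° lat → SW at lon 74°, lat -89°.
Subsquare g=6, l=11: +6·0.0833333° lon, +11·0.0416667° lat → SW at lon 74.5°, lat -88.5417°.
Extended square 5, 6: +5·0.00833333° lon, +6·0.00416667° lat → SW at lon 74.5417°, lat -88.5167°.
Cell spans 0.00833333° lon × 0.00416667° lat.
south -88.51667, north -88.51250.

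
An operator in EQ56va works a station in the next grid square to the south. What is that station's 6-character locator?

EQ55vx

Latitude subsquare a = 0; −1 → -1, wraps to 23 = x, carry into square.
Latitude square 6; −1 → 5.
The longitude characters are unchanged.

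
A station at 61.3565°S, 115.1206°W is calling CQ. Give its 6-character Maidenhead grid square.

DC28kp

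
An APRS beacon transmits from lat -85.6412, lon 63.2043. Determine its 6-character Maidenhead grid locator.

MA14oi

Shift to the Maidenhead origin (180°W, 90°S): lon 243.2043, lat 4.3588.
Field: lon ⌊243.2043/20⌋ = 12 → M; lat ⌊4.3588/10⌋ = 0 → A.
Square: lon ⌊3.2043/2⌋ = 1; lat ⌊4.3588/1⌋ = 4.
Subsquare: lon ⌊1.2043/0.0833333⌋ = 14 → o; lat ⌊0.3588/0.0416667⌋ = 8 → i.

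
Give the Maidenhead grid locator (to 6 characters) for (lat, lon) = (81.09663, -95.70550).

ER21dc

Add 180° to longitude and 90° to latitude: 84.2945, 171.0966.
Field (20°×10°, letters A–R): lon ⌊84.2945/20⌋ = 4 → E; lat ⌊171.0966/10⌋ = 17 → R.
Square (2°×1°, digits 0–9): lon ⌊4.2945/2⌋ = 2; lat ⌊1.0966/1⌋ = 1.
Subsquare (5′×2.5′, letters a–x): lon ⌊0.2945/0.0833333⌋ = 3 → d; lat ⌊0.0966/0.0416667⌋ = 2 → c.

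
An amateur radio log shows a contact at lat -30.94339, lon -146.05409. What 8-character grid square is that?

BF69xb33

Offset from 180°W / 90°S: lon 33.94591°, lat 59.05661°.
Field: lon ⌊33.94591/20⌋ = 1 → B; lat ⌊59.05661/10⌋ = 5 → F.
Square: lon ⌊13.94591/2⌋ = 6; lat ⌊9.05661/1⌋ = 9.
Subsquare: lon ⌊1.94591/0.0833333⌋ = 23 → x; lat ⌊0.05661/0.0416667⌋ = 1 → b.
Extended square: lon ⌊0.02924/0.00833333⌋ = 3; lat ⌊0.01494/0.00416667⌋ = 3.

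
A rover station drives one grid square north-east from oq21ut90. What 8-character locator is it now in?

Longitude extended square 9; +1 → 10, wraps to 0, carry into subsquare.
Longitude subsquare u = 20; +1 → 21 = v.
Latitude extended square 0; +1 → 1.

OQ21vt01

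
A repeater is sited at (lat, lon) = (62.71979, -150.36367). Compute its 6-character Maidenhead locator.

BP42tr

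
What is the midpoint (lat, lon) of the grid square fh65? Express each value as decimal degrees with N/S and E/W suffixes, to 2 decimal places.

14.50° S, 67.00° W

Field F=5, H=7: +5·20° lon, +7·10° lat → SW at lon -80°, lat -20°.
Square 6, 5: +6·2° lon, +5·1° lat → SW at lon -68°, lat -15°.
Cell spans 2° lon × 1° lat. Centre is SW corner plus half of each.
latitude 14.50° S, longitude 67.00° W.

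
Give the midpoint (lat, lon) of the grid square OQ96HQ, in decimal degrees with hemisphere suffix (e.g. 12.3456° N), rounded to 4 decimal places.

76.6875° N, 118.6250° E

Field O=14, Q=16: +14·20° lon, +16·10° lat → SW at lon 100°, lat 70°.
Square 9, 6: +9·2° lon, +6·1° lat → SW at lon 118°, lat 76°.
Subsquare h=7, q=16: +7·0.0833333° lon, +16·0.0416667° lat → SW at lon 118.583°, lat 76.6667°.
Cell spans 0.0833333° lon × 0.0416667° lat. Centre is SW corner plus half of each.
latitude 76.6875° N, longitude 118.6250° E.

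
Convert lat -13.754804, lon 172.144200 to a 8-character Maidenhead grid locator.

Offset from 180°W / 90°S: lon 352.14420°, lat 76.24520°.
Field (20°×10°, letters A–R): 352.14420/20 → 17 → R, 76.24520/10 → 7 → H; chars RH.
Square (2°×1°, digits 0–9): 12.14420/2 → 6, 6.24520/1 → 6; chars 66.
Subsquare (5′×2.5′, letters a–x): 0.14420/0.0833333 → 1 → b, 0.24520/0.0416667 → 5 → f; chars bf.
Extended square (30″×15″, digits 0–9): 0.06087/0.00833333 → 7, 0.03686/0.00416667 → 8; chars 78.

RH66bf78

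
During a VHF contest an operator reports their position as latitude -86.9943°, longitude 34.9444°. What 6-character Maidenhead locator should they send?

KA73la

Offset from 180°W / 90°S: lon 214.9444°, lat 3.0057°.
Field (20°×10°, letters A–R): 214.9444/20 → 10 → K, 3.0057/10 → 0 → A; chars KA.
Square (2°×1°, digits 0–9): 14.9444/2 → 7, 3.0057/1 → 3; chars 73.
Subsquare (5′×2.5′, letters a–x): 0.9444/0.0833333 → 11 → l, 0.0057/0.0416667 → 0 → a; chars la.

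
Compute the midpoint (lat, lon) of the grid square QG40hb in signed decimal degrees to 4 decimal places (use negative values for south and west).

-29.9375, 148.6250

Field Q=16, G=6: +16·20° lon, +6·10° lat → SW at lon 140°, lat -30°.
Square 4, 0: +4·2° lon, +0·1° lat → SW at lon 148°, lat -30°.
Subsquare h=7, b=1: +7·0.0833333° lon, +1·0.0416667° lat → SW at lon 148.583°, lat -29.9583°.
Cell spans 0.0833333° lon × 0.0416667° lat. Centre is SW corner plus half of each.
latitude -29.9375, longitude 148.6250.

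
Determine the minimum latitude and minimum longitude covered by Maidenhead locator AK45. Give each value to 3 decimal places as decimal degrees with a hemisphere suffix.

15.000° N, 172.000° W

Field A=0, K=10: +0·20° lon, +10·10° lat → SW at lon -180°, lat 10°.
Square 4, 5: +4·2° lon, +5·1° lat → SW at lon -172°, lat 15°.
latitude 15.000° N, longitude 172.000° W.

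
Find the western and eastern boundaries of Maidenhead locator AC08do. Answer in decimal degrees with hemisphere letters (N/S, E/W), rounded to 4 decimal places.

Field A=0, C=2: +0·20° lon, +2·10° lat → SW at lon -180°, lat -70°.
Square 0, 8: +0·2° lon, +8·1° lat → SW at lon -180°, lat -62°.
Subsquare d=3, o=14: +3·0.0833333° lon, +14·0.0416667° lat → SW at lon -179.75°, lat -61.4167°.
Cell spans 0.0833333° lon × 0.0416667° lat.
west 179.7500° W, east 179.6667° W.

179.7500° W, 179.6667° W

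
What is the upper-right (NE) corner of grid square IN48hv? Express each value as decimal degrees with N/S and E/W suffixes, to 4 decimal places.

48.9167° N, 11.3333° W

Field I=8, N=13: +8·20° lon, +13·10° lat → SW at lon -20°, lat 40°.
Square 4, 8: +4·2° lon, +8·1° lat → SW at lon -12°, lat 48°.
Subsquare h=7, v=21: +7·0.0833333° lon, +21·0.0416667° lat → SW at lon -11.4167°, lat 48.875°.
Cell spans 0.0833333° lon × 0.0416667° lat. NE corner is SW corner plus one full cell.
latitude 48.9167° N, longitude 11.3333° W.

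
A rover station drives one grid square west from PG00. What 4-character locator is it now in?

OG90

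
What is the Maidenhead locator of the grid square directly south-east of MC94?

NC03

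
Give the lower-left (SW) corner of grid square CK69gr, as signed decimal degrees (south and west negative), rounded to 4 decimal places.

Field C=2, K=10: +2·20° lon, +10·10° lat → SW at lon -140°, lat 10°.
Square 6, 9: +6·2° lon, +9·1° lat → SW at lon -128°, lat 19°.
Subsquare g=6, r=17: +6·0.0833333° lon, +17·0.0416667° lat → SW at lon -127.5°, lat 19.7083°.
latitude 19.7083, longitude -127.5000.

19.7083, -127.5000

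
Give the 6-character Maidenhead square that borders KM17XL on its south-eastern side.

KM27ak

Longitude subsquare x = 23; +1 → 24, wraps to 0 = a, carry into square.
Longitude square 1; +1 → 2.
Latitude subsquare l = 11; −1 → 10 = k.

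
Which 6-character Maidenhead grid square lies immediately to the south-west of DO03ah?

CO93xg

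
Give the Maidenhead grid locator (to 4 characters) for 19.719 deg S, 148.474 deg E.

Add 180° to longitude and 90° to latitude: 328.47, 70.28.
Field (20°×10°, letters A–R): 328.47/20 → 16 → Q, 70.28/10 → 7 → H; chars QH.
Square (2°×1°, digits 0–9): 8.47/2 → 4, 0.28/1 → 0; chars 40.

QH40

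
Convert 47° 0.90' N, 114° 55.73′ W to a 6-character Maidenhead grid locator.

DN27ma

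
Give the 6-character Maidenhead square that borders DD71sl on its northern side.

DD71sm

Latitude subsquare l = 11; +1 → 12 = m.
The longitude characters are unchanged.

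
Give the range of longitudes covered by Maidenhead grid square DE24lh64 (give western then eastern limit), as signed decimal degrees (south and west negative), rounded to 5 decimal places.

-115.03333, -115.02500

Field D=3, E=4: +3·20° lon, +4·10° lat → SW at lon -120°, lat -50°.
Square 2, 4: +2·2° lon, +4·1° lat → SW at lon -116°, lat -46°.
Subsquare l=11, h=7: +11·0.0833333° lon, +7·0.0416667° lat → SW at lon -115.083°, lat -45.7083°.
Extended square 6, 4: +6·0.00833333° lon, +4·0.00416667° lat → SW at lon -115.033°, lat -45.6917°.
Cell spans 0.00833333° lon × 0.00416667° lat.
west -115.03333, east -115.02500.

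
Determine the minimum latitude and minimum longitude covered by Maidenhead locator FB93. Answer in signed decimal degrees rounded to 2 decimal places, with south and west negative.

Field F=5, B=1: +5·20° lon, +1·10° lat → SW at lon -80°, lat -80°.
Square 9, 3: +9·2° lon, +3·1° lat → SW at lon -62°, lat -77°.
latitude -77.00, longitude -62.00.

-77.00, -62.00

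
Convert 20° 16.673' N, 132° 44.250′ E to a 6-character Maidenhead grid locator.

PL60ig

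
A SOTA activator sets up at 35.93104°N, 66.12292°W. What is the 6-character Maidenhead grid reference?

Add 180° to longitude and 90° to latitude: 113.8771, 125.9310.
Field: lon ⌊113.8771/20⌋ = 5 → F; lat ⌊125.9310/10⌋ = 12 → M.
Square: lon ⌊13.8771/2⌋ = 6; lat ⌊5.9310/1⌋ = 5.
Subsquare: lon ⌊1.8771/0.0833333⌋ = 22 → w; lat ⌊0.9310/0.0416667⌋ = 22 → w.

FM65ww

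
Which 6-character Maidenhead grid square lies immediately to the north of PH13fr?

PH13fs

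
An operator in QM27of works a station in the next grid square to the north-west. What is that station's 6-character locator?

QM27ng

Longitude subsquare o = 14; −1 → 13 = n.
Latitude subsquare f = 5; +1 → 6 = g.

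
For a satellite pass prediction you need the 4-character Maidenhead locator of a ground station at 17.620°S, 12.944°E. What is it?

Shift to the Maidenhead origin (180°W, 90°S): lon 192.94, lat 72.38.
Field (20°×10°, letters A–R): lon ⌊192.94/20⌋ = 9 → J; lat ⌊72.38/10⌋ = 7 → H.
Square (2°×1°, digits 0–9): lon ⌊12.94/2⌋ = 6; lat ⌊2.38/1⌋ = 2.

JH62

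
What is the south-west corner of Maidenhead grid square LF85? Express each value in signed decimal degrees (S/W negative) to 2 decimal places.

-35.00, 56.00

Field L=11, F=5: +11·20° lon, +5·10° lat → SW at lon 40°, lat -40°.
Square 8, 5: +8·2° lon, +5·1° lat → SW at lon 56°, lat -35°.
latitude -35.00, longitude 56.00.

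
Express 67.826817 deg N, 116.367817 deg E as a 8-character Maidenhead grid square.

OP87et48

Add 180° to longitude and 90° to latitude: 296.36782, 157.82682.
Field (20°×10°, letters A–R): 296.36782/20 → 14 → O, 157.82682/10 → 15 → P; chars OP.
Square (2°×1°, digits 0–9): 16.36782/2 → 8, 7.82682/1 → 7; chars 87.
Subsquare (5′×2.5′, letters a–x): 0.36782/0.0833333 → 4 → e, 0.82682/0.0416667 → 19 → t; chars et.
Extended square (30″×15″, digits 0–9): 0.03448/0.00833333 → 4, 0.03515/0.00416667 → 8; chars 48.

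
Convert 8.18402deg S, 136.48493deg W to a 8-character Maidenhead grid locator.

CI11st15

Offset from 180°W / 90°S: lon 43.51507°, lat 81.81598°.
Field (20°×10°, letters A–R): lon ⌊43.51507/20⌋ = 2 → C; lat ⌊81.81598/10⌋ = 8 → I.
Square (2°×1°, digits 0–9): lon ⌊3.51507/2⌋ = 1; lat ⌊1.81598/1⌋ = 1.
Subsquare (5′×2.5′, letters a–x): lon ⌊1.51507/0.0833333⌋ = 18 → s; lat ⌊0.81598/0.0416667⌋ = 19 → t.
Extended square (30″×15″, digits 0–9): lon ⌊0.01507/0.00833333⌋ = 1; lat ⌊0.02431/0.00416667⌋ = 5.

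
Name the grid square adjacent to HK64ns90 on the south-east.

Longitude extended square 9; +1 → 10, wraps to 0, carry into subsquare.
Longitude subsquare n = 13; +1 → 14 = o.
Latitude extended square 0; −1 → -1, wraps to 9, carry into subsquare.
Latitude subsquare s = 18; −1 → 17 = r.

HK64or09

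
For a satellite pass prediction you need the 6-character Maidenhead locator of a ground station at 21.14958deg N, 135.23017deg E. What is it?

Add 180° to longitude and 90° to latitude: 315.2302, 111.1496.
Field: 315.2302/20 → 15 → P, 111.1496/10 → 11 → L; chars PL.
Square: 15.2302/2 → 7, 1.1496/1 → 1; chars 71.
Subsquare: 1.2302/0.0833333 → 14 → o, 0.1496/0.0416667 → 3 → d; chars od.

PL71od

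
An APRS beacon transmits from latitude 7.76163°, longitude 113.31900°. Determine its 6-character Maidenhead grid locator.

OJ67ps

Shift to the Maidenhead origin (180°W, 90°S): lon 293.3190, lat 97.7616.
Field: 293.3190/20 → 14 → O, 97.7616/10 → 9 → J; chars OJ.
Square: 13.3190/2 → 6, 7.7616/1 → 7; chars 67.
Subsquare: 1.3190/0.0833333 → 15 → p, 0.7616/0.0416667 → 18 → s; chars ps.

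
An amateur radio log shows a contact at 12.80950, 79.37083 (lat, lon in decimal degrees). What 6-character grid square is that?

Shift to the Maidenhead origin (180°W, 90°S): lon 259.3708, lat 102.8095.
Field: lon ⌊259.3708/20⌋ = 12 → M; lat ⌊102.8095/10⌋ = 10 → K.
Square: lon ⌊19.3708/2⌋ = 9; lat ⌊2.8095/1⌋ = 2.
Subsquare: lon ⌊1.3708/0.0833333⌋ = 16 → q; lat ⌊0.8095/0.0416667⌋ = 19 → t.

MK92qt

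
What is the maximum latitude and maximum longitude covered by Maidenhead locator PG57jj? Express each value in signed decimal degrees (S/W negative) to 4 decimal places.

-22.5833, 130.8333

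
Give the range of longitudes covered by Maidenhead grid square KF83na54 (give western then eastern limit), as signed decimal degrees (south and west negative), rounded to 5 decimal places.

Field K=10, F=5: +10·20° lon, +5·10° lat → SW at lon 20°, lat -40°.
Square 8, 3: +8·2° lon, +3·1° lat → SW at lon 36°, lat -37°.
Subsquare n=13, a=0: +13·0.0833333° lon, +0·0.0416667° lat → SW at lon 37.0833°, lat -37°.
Extended square 5, 4: +5·0.00833333° lon, +4·0.00416667° lat → SW at lon 37.125°, lat -36.9833°.
Cell spans 0.00833333° lon × 0.00416667° lat.
west 37.12500, east 37.13333.

37.12500, 37.13333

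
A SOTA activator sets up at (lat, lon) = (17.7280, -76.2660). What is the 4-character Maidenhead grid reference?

Add 180° to longitude and 90° to latitude: 103.73, 107.73.
Field: 103.73/20 → 5 → F, 107.73/10 → 10 → K; chars FK.
Square: 3.73/2 → 1, 7.73/1 → 7; chars 17.

FK17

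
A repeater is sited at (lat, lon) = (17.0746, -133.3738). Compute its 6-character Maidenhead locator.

Offset from 180°W / 90°S: lon 46.6262°, lat 107.0746°.
Field (20°×10°, letters A–R): 46.6262/20 → 2 → C, 107.0746/10 → 10 → K; chars CK.
Square (2°×1°, digits 0–9): 6.6262/2 → 3, 7.0746/1 → 7; chars 37.
Subsquare (5′×2.5′, letters a–x): 0.6262/0.0833333 → 7 → h, 0.0746/0.0416667 → 1 → b; chars hb.

CK37hb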